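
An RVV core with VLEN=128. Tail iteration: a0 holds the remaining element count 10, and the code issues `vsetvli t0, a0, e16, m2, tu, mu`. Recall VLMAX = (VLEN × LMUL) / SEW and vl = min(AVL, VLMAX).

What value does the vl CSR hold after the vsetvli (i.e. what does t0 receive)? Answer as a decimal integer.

vl = 10

lanes per group: 128·2/16 = 16
vl = min(AVL, VLMAX) = min(10, 16) = 10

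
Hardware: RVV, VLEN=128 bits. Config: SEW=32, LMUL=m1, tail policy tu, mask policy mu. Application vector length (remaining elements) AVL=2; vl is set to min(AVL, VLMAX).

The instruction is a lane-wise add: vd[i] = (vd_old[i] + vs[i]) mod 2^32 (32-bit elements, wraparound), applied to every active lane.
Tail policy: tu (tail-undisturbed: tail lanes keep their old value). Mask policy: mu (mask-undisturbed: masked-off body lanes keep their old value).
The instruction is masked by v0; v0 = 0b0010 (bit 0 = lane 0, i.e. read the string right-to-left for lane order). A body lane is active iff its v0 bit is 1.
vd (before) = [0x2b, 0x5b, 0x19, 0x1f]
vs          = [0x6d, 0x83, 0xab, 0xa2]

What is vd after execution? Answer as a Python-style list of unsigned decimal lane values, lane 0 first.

vd = [43, 222, 25, 31]

VLMAX = VLEN×LMUL/SEW = 128×1/32 = 4
vl = min(AVL, VLMAX) = min(2, 4) = 2
  i=0: mask-off/keep → 43
  i=1: add(0x5b,0x83) → 222
  i=2: tail/keep → 25
  i=3: tail/keep → 31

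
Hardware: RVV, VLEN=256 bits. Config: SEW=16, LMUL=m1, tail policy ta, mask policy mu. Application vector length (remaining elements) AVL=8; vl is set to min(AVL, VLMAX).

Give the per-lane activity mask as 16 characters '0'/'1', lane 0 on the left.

VLMAX = VLEN×LMUL/SEW = 256×1/16 = 16
AVL=8 ≤ VLMAX=16, so vl = 8
bits (lane 0 leftmost): 1111111100000000

predicate = 1111111100000000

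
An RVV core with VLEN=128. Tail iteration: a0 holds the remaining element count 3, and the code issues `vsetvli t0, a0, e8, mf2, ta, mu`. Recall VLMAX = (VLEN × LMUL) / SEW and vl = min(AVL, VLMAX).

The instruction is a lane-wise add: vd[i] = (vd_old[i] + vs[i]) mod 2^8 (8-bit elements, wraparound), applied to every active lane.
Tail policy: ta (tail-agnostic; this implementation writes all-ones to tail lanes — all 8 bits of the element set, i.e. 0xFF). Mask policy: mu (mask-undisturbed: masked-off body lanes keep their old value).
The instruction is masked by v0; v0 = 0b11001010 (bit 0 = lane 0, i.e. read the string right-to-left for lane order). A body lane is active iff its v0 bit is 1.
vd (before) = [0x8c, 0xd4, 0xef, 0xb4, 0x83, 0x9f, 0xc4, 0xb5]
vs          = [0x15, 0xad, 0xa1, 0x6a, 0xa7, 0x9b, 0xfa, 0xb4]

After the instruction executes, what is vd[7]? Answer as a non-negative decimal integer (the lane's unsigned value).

lanes per group: 128·1/2/8 = 8
vl ← min(3, 8) = 3
vd[0] mask-off/keep -> 0x8c
vd[1] add(0xd4,0xad) -> 0x81
vd[2] mask-off/keep -> 0xef
vd[3] tail/ones -> 0xff
vd[4] tail/ones -> 0xff
vd[5] tail/ones -> 0xff
vd[6] tail/ones -> 0xff
vd[7] tail/ones -> 0xff

vd[7] = 255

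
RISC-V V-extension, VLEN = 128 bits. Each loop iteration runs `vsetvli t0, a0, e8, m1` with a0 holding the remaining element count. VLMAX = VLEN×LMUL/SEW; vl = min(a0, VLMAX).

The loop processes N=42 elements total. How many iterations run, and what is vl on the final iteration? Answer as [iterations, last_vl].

[iterations, last_vl] = [3, 10]

lanes per group: 128·1/8 = 16
iterations = ceil(42/16) = 3; final-pass vl = 10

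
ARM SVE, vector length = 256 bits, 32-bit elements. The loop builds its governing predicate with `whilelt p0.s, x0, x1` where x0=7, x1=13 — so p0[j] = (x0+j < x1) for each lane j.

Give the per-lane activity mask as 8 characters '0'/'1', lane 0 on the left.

register lanes = 256/32 = 8
p0[j] = (7+j < 13); true for j=0..5 → 6 lanes set
bits (lane 0 leftmost): 11111100

predicate = 11111100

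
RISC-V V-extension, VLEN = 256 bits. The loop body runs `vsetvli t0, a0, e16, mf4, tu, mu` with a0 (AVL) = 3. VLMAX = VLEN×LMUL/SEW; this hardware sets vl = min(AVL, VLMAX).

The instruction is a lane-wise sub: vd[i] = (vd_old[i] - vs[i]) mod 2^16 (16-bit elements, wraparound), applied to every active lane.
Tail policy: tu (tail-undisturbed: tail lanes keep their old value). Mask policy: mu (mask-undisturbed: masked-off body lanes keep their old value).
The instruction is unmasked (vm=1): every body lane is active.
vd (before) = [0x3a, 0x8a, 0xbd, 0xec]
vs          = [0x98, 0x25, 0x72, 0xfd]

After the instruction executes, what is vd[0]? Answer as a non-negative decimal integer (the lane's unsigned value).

lanes per group: 256·1/4/16 = 4
vl ← min(3, 4) = 3
lane  0: sub(0x3a,0x98) ⇒ 0xffa2
lane  1: sub(0x8a,0x25) ⇒ 0x65
lane  2: sub(0xbd,0x72) ⇒ 0x4b
lane  3: tail/keep ⇒ 0xec

vd[0] = 65442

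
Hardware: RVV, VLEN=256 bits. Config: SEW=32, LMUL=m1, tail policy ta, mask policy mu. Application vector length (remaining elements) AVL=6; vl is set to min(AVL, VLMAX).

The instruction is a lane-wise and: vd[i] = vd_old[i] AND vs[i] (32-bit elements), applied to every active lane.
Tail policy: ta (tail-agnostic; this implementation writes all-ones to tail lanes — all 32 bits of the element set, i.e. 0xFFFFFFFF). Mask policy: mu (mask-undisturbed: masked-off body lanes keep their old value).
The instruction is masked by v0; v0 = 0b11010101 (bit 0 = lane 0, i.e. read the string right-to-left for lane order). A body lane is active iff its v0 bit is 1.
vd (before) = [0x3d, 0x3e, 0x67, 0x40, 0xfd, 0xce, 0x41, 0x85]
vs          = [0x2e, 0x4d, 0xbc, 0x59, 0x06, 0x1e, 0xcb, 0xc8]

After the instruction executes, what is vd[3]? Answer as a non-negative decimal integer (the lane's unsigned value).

vd[3] = 64

lanes per group: 256·1/32 = 8
vl ← min(6, 8) = 6
vd[0] and(0x3d,0x2e) -> 0x2c
vd[1] mask-off/keep -> 0x3e
vd[2] and(0x67,0xbc) -> 0x24
vd[3] mask-off/keep -> 0x40
vd[4] and(0xfd,0x06) -> 0x04
vd[5] mask-off/keep -> 0xce
vd[6] tail/ones -> 0xffffffff
vd[7] tail/ones -> 0xffffffff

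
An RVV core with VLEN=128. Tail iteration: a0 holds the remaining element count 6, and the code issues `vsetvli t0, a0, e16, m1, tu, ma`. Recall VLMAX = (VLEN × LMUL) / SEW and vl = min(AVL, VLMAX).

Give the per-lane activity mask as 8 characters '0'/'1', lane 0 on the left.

predicate = 11111100

VLMAX = (128 × 1) / 16 = 8 lanes
vl ← min(6, 8) = 6
bits (lane 0 leftmost): 11111100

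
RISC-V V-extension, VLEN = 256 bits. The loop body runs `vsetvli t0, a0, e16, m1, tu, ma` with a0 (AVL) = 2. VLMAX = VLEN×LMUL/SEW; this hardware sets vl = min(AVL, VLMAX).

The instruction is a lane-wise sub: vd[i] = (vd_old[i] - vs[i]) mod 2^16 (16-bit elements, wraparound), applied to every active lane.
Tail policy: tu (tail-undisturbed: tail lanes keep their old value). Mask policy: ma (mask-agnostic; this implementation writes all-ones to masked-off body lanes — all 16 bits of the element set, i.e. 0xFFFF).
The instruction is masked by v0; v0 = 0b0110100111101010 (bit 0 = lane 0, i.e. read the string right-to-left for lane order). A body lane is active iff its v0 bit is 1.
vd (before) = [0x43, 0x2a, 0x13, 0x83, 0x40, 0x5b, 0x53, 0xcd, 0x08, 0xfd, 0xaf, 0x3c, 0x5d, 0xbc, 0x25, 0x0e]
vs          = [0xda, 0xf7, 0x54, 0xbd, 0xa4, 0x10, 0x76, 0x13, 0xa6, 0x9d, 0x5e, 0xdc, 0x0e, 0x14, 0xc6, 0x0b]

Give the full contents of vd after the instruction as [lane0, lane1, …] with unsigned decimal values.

VLMAX = VLEN×LMUL/SEW = 256×1/16 = 16
vl = min(AVL, VLMAX) = min(2, 16) = 2
  i=0: mask-off/ones → 65535
  i=1: sub(0x2a,0xf7) → 65331
  i=2: tail/keep → 19
  i=3: tail/keep → 131
  i=4: tail/keep → 64
  i=5: tail/keep → 91
  i=6: tail/keep → 83
  i=7: tail/keep → 205
  i=8: tail/keep → 8
  i=9: tail/keep → 253
  i=10: tail/keep → 175
  i=11: tail/keep → 60
  i=12: tail/keep → 93
  i=13: tail/keep → 188
  i=14: tail/keep → 37
  i=15: tail/keep → 14

vd = [65535, 65331, 19, 131, 64, 91, 83, 205, 8, 253, 175, 60, 93, 188, 37, 14]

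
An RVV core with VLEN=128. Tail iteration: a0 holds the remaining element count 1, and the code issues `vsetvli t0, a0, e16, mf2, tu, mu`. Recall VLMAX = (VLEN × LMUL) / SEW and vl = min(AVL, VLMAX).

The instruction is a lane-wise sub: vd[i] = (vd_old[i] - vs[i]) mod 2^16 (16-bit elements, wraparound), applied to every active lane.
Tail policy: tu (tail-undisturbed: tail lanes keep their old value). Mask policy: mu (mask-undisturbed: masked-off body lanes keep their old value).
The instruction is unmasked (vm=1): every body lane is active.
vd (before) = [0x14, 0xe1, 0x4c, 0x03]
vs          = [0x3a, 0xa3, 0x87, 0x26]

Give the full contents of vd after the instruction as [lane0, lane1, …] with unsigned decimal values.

VLMAX = VLEN×LMUL/SEW = 128×1/2/16 = 4
vl = min(AVL, VLMAX) = min(1, 4) = 1
vd[0] sub(0x14,0x3a) -> 0xffda
vd[1] tail/keep -> 0xe1
vd[2] tail/keep -> 0x4c
vd[3] tail/keep -> 0x03

vd = [65498, 225, 76, 3]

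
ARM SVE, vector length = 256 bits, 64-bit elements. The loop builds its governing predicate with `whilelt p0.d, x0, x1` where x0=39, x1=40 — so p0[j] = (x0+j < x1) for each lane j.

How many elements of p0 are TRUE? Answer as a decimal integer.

register lanes = 256/64 = 4
active while 39+j < 40, i.e. j ∈ [0,1) capped at 4 ⇒ 1

vl = 1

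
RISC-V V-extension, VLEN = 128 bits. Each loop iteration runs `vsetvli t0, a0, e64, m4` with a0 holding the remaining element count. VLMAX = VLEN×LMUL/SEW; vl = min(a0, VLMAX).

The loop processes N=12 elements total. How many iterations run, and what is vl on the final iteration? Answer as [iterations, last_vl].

VLMAX = (128 × 4) / 64 = 8 lanes
12 elements at 8/iter → 2 passes, remainder 4 on the last

[iterations, last_vl] = [2, 4]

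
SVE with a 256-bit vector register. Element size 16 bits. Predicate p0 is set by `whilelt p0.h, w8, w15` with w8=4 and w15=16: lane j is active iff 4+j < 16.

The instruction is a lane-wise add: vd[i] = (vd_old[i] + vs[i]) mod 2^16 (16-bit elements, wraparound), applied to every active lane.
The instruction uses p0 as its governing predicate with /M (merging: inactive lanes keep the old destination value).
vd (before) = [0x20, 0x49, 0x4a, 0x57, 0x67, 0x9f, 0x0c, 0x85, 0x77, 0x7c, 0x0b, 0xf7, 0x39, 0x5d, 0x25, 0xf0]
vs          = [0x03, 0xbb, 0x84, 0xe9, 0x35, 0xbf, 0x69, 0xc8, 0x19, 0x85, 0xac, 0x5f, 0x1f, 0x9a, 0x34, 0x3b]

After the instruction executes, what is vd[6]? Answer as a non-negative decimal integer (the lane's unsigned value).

vd[6] = 117

256-bit reg / 16-bit elem → 16 lanes
p0[j] = (4+j < 16); true for j=0..11 → 12 lanes set
vd[0] add(0x20,0x03) -> 0x23
vd[1] add(0x49,0xbb) -> 0x104
vd[2] add(0x4a,0x84) -> 0xce
vd[3] add(0x57,0xe9) -> 0x140
vd[4] add(0x67,0x35) -> 0x9c
vd[5] add(0x9f,0xbf) -> 0x15e
vd[6] add(0x0c,0x69) -> 0x75
vd[7] add(0x85,0xc8) -> 0x14d
vd[8] add(0x77,0x19) -> 0x90
vd[9] add(0x7c,0x85) -> 0x101
vd[10] add(0x0b,0xac) -> 0xb7
vd[11] add(0xf7,0x5f) -> 0x156
vd[12] tail/keep -> 0x39
vd[13] tail/keep -> 0x5d
vd[14] tail/keep -> 0x25
vd[15] tail/keep -> 0xf0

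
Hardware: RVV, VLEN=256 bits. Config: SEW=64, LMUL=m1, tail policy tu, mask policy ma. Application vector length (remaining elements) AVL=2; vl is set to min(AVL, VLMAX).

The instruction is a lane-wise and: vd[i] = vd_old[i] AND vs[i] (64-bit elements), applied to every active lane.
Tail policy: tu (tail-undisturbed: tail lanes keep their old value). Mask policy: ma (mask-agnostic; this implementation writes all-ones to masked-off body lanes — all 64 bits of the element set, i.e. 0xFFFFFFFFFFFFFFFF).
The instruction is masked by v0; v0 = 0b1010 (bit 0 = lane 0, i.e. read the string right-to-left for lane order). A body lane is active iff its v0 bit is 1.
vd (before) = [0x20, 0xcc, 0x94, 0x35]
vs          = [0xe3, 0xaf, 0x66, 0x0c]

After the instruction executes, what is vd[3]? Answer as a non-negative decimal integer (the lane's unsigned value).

vd[3] = 53

VLMAX = VLEN×LMUL/SEW = 256×1/64 = 4
AVL=2 ≤ VLMAX=4, so vl = 2
  i=0: mask-off/ones → 18446744073709551615
  i=1: and(0xcc,0xaf) → 140
  i=2: tail/keep → 148
  i=3: tail/keep → 53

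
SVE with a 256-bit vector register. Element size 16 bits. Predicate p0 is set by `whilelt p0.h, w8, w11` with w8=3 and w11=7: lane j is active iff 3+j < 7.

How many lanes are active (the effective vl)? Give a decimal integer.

register lanes = 256/16 = 16
whilelt: lane j active iff 3+j < 7 → j < 4 → 4 active

vl = 4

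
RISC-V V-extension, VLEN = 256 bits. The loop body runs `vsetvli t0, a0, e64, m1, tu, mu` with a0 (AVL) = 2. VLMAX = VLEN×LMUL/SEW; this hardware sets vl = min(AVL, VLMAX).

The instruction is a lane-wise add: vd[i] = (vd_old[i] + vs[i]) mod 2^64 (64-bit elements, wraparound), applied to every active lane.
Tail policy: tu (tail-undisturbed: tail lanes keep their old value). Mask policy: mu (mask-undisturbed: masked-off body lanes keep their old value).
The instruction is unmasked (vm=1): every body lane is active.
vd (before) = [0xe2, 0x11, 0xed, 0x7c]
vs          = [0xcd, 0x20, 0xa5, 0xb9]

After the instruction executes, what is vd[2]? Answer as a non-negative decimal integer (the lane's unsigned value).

vd[2] = 237

lanes per group: 256·1/64 = 4
AVL=2 ≤ VLMAX=4, so vl = 2
  i=0: add(0xe2,0xcd) → 431
  i=1: add(0x11,0x20) → 49
  i=2: tail/keep → 237
  i=3: tail/keep → 124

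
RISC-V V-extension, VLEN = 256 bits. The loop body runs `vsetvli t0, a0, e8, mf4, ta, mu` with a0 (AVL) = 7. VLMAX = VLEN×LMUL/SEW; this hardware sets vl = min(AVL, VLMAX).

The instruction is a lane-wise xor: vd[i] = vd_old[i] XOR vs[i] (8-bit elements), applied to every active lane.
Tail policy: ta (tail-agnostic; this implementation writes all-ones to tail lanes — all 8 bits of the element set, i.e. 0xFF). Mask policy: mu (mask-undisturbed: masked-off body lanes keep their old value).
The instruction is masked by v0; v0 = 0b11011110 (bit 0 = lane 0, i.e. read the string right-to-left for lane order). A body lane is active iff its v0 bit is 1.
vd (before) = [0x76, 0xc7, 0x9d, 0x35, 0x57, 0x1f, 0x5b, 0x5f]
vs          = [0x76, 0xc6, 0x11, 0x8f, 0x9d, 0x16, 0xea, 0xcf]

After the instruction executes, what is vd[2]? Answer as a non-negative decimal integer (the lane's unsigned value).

VLMAX = (256 × 1/4) / 8 = 8 lanes
vl ← min(7, 8) = 7
[0] mask-off/keep = 0x76
[1] xor(0xc7,0xc6) = 0x01
[2] xor(0x9d,0x11) = 0x8c
[3] xor(0x35,0x8f) = 0xba
[4] xor(0x57,0x9d) = 0xca
[5] mask-off/keep = 0x1f
[6] xor(0x5b,0xea) = 0xb1
[7] tail/ones = 0xff

vd[2] = 140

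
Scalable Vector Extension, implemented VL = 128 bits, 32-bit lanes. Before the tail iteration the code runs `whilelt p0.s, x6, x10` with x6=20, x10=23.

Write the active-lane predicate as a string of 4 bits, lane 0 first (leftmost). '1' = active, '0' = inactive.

predicate = 1110

lane count: 128 div 32 = 4
active while 20+j < 23, i.e. j ∈ [0,3) capped at 4 ⇒ 3
bits (lane 0 leftmost): 1110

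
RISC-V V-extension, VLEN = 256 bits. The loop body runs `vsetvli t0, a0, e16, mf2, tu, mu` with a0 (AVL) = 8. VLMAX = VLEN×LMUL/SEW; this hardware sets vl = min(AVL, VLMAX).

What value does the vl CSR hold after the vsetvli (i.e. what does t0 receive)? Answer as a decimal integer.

VLMAX = VLEN×LMUL/SEW = 256×1/2/16 = 8
vl ← min(8, 8) = 8

vl = 8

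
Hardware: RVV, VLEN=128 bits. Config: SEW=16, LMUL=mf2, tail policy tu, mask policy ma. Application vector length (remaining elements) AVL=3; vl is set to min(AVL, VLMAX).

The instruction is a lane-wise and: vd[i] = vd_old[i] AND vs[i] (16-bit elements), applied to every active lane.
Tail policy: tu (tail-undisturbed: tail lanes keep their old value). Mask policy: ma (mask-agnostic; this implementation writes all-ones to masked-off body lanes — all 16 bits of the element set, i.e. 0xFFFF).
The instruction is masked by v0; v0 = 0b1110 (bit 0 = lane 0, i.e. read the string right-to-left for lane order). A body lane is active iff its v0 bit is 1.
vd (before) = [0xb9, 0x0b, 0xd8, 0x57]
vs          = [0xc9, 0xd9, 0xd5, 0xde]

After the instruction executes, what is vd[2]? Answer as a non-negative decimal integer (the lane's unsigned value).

vd[2] = 208

VLMAX = VLEN×LMUL/SEW = 128×1/2/16 = 4
AVL=3 ≤ VLMAX=4, so vl = 3
  i=0: mask-off/ones → 65535
  i=1: and(0x0b,0xd9) → 9
  i=2: and(0xd8,0xd5) → 208
  i=3: tail/keep → 87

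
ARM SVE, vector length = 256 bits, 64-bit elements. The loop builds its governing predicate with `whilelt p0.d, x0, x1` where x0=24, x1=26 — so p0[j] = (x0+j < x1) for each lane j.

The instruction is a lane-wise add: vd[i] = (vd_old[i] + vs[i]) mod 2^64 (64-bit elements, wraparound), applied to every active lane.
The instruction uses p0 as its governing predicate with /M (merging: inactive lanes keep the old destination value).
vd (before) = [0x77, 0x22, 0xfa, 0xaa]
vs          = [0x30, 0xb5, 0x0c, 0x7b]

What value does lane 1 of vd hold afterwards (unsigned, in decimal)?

256-bit reg / 64-bit elem → 4 lanes
whilelt: lane j active iff 24+j < 26 → j < 2 → 2 active
vd[0] add(0x77,0x30) -> 0xa7
vd[1] add(0x22,0xb5) -> 0xd7
vd[2] tail/keep -> 0xfa
vd[3] tail/keep -> 0xaa

vd[1] = 215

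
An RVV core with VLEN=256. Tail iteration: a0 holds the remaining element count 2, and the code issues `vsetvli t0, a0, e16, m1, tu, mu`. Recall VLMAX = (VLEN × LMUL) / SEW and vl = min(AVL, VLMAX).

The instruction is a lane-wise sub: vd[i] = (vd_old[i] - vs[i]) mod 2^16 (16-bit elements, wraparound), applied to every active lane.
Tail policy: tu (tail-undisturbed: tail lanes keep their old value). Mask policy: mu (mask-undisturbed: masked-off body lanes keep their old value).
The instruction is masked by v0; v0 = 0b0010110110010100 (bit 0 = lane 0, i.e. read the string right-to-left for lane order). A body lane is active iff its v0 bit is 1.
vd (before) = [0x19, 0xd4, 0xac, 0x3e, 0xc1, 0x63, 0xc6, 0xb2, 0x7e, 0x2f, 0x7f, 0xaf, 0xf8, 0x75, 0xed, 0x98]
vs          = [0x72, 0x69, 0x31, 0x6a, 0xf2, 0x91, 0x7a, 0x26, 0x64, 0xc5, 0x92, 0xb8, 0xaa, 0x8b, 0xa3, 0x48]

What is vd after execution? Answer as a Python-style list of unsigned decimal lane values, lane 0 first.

lanes per group: 256·1/16 = 16
vl ← min(2, 16) = 2
lane  0: mask-off/keep ⇒ 0x19
lane  1: mask-off/keep ⇒ 0xd4
lane  2: tail/keep ⇒ 0xac
lane  3: tail/keep ⇒ 0x3e
lane  4: tail/keep ⇒ 0xc1
lane  5: tail/keep ⇒ 0x63
lane  6: tail/keep ⇒ 0xc6
lane  7: tail/keep ⇒ 0xb2
lane  8: tail/keep ⇒ 0x7e
lane  9: tail/keep ⇒ 0x2f
lane 10: tail/keep ⇒ 0x7f
lane 11: tail/keep ⇒ 0xaf
lane 12: tail/keep ⇒ 0xf8
lane 13: tail/keep ⇒ 0x75
lane 14: tail/keep ⇒ 0xed
lane 15: tail/keep ⇒ 0x98

vd = [25, 212, 172, 62, 193, 99, 198, 178, 126, 47, 127, 175, 248, 117, 237, 152]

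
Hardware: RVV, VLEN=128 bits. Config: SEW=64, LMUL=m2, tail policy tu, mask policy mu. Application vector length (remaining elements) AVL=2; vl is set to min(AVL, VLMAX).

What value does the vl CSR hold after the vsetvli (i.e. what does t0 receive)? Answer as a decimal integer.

vl = 2

VLMAX = VLEN×LMUL/SEW = 128×2/64 = 4
AVL=2 ≤ VLMAX=4, so vl = 2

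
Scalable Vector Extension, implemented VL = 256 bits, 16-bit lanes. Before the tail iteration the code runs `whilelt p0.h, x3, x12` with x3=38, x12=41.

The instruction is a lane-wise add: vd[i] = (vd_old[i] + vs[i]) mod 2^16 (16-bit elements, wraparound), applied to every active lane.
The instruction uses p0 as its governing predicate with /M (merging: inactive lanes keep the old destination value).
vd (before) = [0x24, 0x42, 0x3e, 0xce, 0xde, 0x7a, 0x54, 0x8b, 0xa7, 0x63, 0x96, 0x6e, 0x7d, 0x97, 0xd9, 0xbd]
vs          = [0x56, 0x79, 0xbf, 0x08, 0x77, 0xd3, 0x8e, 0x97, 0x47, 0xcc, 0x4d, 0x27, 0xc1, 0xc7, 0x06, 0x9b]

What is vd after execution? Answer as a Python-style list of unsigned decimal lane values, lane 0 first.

lane count: 256 div 16 = 16
p0[j] = (38+j < 41); true for j=0..2 → 3 lanes set
  i=0: add(0x24,0x56) → 122
  i=1: add(0x42,0x79) → 187
  i=2: add(0x3e,0xbf) → 253
  i=3: tail/keep → 206
  i=4: tail/keep → 222
  i=5: tail/keep → 122
  i=6: tail/keep → 84
  i=7: tail/keep → 139
  i=8: tail/keep → 167
  i=9: tail/keep → 99
  i=10: tail/keep → 150
  i=11: tail/keep → 110
  i=12: tail/keep → 125
  i=13: tail/keep → 151
  i=14: tail/keep → 217
  i=15: tail/keep → 189

vd = [122, 187, 253, 206, 222, 122, 84, 139, 167, 99, 150, 110, 125, 151, 217, 189]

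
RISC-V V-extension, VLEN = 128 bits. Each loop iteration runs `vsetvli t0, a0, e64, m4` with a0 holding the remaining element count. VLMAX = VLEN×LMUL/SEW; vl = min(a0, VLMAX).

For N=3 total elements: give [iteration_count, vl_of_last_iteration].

VLMAX = VLEN×LMUL/SEW = 128×4/64 = 8
N=3: ⌈3/8⌉ = 1 iters; last vl = 3 − 0×8 = 3

[iterations, last_vl] = [1, 3]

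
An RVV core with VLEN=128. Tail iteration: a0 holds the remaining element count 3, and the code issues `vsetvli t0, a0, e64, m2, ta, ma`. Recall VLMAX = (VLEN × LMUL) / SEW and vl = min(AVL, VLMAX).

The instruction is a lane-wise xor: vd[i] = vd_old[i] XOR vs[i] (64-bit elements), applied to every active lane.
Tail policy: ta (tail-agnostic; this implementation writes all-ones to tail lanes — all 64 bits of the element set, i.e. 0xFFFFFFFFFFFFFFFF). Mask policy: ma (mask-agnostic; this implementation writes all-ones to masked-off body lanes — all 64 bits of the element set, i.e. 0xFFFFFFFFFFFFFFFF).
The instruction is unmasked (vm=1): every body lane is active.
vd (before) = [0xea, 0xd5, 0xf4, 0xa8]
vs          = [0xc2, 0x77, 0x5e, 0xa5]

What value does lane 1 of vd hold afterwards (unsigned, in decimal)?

vd[1] = 162

VLMAX = (128 × 2) / 64 = 4 lanes
AVL=3 ≤ VLMAX=4, so vl = 3
lane  0: xor(0xea,0xc2) ⇒ 0x28
lane  1: xor(0xd5,0x77) ⇒ 0xa2
lane  2: xor(0xf4,0x5e) ⇒ 0xaa
lane  3: tail/ones ⇒ 0xffffffffffffffff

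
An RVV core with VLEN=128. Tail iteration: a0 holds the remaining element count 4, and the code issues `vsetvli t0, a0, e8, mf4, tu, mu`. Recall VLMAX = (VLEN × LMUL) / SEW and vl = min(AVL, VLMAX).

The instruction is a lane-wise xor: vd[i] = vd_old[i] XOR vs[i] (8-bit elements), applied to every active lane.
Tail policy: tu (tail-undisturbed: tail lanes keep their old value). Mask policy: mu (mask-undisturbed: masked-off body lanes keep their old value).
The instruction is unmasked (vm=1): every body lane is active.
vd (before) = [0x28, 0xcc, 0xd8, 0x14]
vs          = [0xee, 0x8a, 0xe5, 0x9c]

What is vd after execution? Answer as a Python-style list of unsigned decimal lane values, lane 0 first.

vd = [198, 70, 61, 136]

VLMAX = VLEN×LMUL/SEW = 128×1/4/8 = 4
vl ← min(4, 4) = 4
lane  0: xor(0x28,0xee) ⇒ 0xc6
lane  1: xor(0xcc,0x8a) ⇒ 0x46
lane  2: xor(0xd8,0xe5) ⇒ 0x3d
lane  3: xor(0x14,0x9c) ⇒ 0x88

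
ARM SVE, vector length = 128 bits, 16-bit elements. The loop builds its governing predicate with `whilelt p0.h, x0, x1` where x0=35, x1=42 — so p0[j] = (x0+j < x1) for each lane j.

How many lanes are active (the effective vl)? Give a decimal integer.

vl = 7

lane count: 128 div 16 = 8
whilelt: lane j active iff 35+j < 42 → j < 7 → 7 active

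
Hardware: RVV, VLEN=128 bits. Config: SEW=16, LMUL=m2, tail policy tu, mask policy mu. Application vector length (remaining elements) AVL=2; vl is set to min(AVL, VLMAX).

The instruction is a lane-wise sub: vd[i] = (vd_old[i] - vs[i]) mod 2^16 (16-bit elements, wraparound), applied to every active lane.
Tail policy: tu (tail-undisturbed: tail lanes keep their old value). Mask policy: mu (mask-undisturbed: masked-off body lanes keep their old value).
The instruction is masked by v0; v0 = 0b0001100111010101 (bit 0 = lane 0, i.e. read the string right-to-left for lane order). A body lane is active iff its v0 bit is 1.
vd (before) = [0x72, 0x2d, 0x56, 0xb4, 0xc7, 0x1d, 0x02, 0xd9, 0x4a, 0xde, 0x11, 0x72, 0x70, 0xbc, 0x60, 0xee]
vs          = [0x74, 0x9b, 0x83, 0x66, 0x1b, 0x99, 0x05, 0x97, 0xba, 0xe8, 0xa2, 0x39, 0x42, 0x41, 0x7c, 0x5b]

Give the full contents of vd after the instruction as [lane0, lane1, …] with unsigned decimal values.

VLMAX = VLEN×LMUL/SEW = 128×2/16 = 16
AVL=2 ≤ VLMAX=16, so vl = 2
[0] sub(0x72,0x74) = 0xfffe
[1] mask-off/keep = 0x2d
[2] tail/keep = 0x56
[3] tail/keep = 0xb4
[4] tail/keep = 0xc7
[5] tail/keep = 0x1d
[6] tail/keep = 0x02
[7] tail/keep = 0xd9
[8] tail/keep = 0x4a
[9] tail/keep = 0xde
[10] tail/keep = 0x11
[11] tail/keep = 0x72
[12] tail/keep = 0x70
[13] tail/keep = 0xbc
[14] tail/keep = 0x60
[15] tail/keep = 0xee

vd = [65534, 45, 86, 180, 199, 29, 2, 217, 74, 222, 17, 114, 112, 188, 96, 238]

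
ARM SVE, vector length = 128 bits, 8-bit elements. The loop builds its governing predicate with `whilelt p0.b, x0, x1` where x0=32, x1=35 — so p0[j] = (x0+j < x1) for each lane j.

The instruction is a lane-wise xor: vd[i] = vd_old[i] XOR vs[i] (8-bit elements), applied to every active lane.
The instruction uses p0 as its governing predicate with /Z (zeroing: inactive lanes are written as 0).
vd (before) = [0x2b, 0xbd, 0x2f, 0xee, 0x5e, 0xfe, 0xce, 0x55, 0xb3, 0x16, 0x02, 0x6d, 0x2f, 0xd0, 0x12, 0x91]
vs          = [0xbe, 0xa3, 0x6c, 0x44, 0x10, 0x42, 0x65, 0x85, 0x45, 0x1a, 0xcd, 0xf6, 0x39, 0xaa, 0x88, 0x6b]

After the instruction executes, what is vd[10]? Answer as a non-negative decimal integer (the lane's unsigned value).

vd[10] = 0

128-bit reg / 8-bit elem → 16 lanes
p0[j] = (32+j < 35); true for j=0..2 → 3 lanes set
[0] xor(0x2b,0xbe) = 0x95
[1] xor(0xbd,0xa3) = 0x1e
[2] xor(0x2f,0x6c) = 0x43
[3] tail/zero = 0x00
[4] tail/zero = 0x00
[5] tail/zero = 0x00
[6] tail/zero = 0x00
[7] tail/zero = 0x00
[8] tail/zero = 0x00
[9] tail/zero = 0x00
[10] tail/zero = 0x00
[11] tail/zero = 0x00
[12] tail/zero = 0x00
[13] tail/zero = 0x00
[14] tail/zero = 0x00
[15] tail/zero = 0x00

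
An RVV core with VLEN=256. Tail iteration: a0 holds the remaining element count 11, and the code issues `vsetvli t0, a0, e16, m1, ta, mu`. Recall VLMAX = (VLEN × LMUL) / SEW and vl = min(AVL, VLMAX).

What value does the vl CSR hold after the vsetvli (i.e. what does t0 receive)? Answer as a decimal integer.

VLMAX = (256 × 1) / 16 = 16 lanes
AVL=11 ≤ VLMAX=16, so vl = 11

vl = 11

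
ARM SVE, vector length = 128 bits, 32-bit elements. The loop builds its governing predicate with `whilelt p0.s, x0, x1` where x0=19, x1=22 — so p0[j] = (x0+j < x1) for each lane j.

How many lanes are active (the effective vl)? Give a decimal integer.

register lanes = 128/32 = 4
p0[j] = (19+j < 22); true for j=0..2 → 3 lanes set

vl = 3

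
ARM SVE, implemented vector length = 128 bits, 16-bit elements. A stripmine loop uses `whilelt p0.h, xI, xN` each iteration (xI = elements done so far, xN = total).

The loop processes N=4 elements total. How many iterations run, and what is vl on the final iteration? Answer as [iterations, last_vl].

[iterations, last_vl] = [1, 4]

lane count: 128 div 16 = 8
N=4: ⌈4/8⌉ = 1 iters; last vl = 4 − 0×8 = 4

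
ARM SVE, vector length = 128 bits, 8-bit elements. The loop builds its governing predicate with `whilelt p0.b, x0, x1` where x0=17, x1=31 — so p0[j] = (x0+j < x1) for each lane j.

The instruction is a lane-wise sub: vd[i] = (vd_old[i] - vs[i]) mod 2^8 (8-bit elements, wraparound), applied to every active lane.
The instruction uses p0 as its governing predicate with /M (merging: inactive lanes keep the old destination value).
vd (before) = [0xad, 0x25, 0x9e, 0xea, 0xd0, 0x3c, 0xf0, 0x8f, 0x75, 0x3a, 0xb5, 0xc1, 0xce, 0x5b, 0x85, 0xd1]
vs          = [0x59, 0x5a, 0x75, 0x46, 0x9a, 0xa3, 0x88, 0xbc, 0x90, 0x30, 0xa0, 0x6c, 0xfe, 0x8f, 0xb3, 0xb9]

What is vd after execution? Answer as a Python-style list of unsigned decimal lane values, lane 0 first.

128-bit reg / 8-bit elem → 16 lanes
active while 17+j < 31, i.e. j ∈ [0,14) capped at 16 ⇒ 14
vd[0] sub(0xad,0x59) -> 0x54
vd[1] sub(0x25,0x5a) -> 0xcb
vd[2] sub(0x9e,0x75) -> 0x29
vd[3] sub(0xea,0x46) -> 0xa4
vd[4] sub(0xd0,0x9a) -> 0x36
vd[5] sub(0x3c,0xa3) -> 0x99
vd[6] sub(0xf0,0x88) -> 0x68
vd[7] sub(0x8f,0xbc) -> 0xd3
vd[8] sub(0x75,0x90) -> 0xe5
vd[9] sub(0x3a,0x30) -> 0x0a
vd[10] sub(0xb5,0xa0) -> 0x15
vd[11] sub(0xc1,0x6c) -> 0x55
vd[12] sub(0xce,0xfe) -> 0xd0
vd[13] sub(0x5b,0x8f) -> 0xcc
vd[14] tail/keep -> 0x85
vd[15] tail/keep -> 0xd1

vd = [84, 203, 41, 164, 54, 153, 104, 211, 229, 10, 21, 85, 208, 204, 133, 209]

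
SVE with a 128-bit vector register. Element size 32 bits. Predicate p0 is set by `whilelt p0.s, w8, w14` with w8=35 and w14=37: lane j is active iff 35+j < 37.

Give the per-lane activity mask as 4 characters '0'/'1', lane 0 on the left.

128-bit reg / 32-bit elem → 4 lanes
active while 35+j < 37, i.e. j ∈ [0,2) capped at 4 ⇒ 2
bits (lane 0 leftmost): 1100

predicate = 1100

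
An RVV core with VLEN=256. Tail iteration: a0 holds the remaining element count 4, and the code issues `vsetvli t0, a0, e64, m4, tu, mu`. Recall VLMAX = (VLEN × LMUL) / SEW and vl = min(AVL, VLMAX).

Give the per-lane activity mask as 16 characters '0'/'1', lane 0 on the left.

predicate = 1111000000000000

VLMAX = VLEN×LMUL/SEW = 256×4/64 = 16
AVL=4 ≤ VLMAX=16, so vl = 4
bits (lane 0 leftmost): 1111000000000000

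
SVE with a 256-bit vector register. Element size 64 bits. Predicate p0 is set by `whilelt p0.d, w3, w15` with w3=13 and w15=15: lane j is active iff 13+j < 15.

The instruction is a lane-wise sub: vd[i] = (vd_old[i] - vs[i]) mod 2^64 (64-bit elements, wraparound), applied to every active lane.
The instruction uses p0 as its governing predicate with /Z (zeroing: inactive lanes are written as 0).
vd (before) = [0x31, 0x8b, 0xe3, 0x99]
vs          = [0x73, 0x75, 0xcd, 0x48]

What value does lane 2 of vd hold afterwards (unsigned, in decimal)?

register lanes = 256/64 = 4
active while 13+j < 15, i.e. j ∈ [0,2) capped at 4 ⇒ 2
[0] sub(0x31,0x73) = 0xffffffffffffffbe
[1] sub(0x8b,0x75) = 0x16
[2] tail/zero = 0x00
[3] tail/zero = 0x00

vd[2] = 0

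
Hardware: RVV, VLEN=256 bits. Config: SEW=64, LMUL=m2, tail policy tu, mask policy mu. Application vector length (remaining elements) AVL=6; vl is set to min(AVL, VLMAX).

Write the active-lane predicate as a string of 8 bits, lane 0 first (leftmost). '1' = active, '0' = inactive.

predicate = 11111100

VLMAX = (256 × 2) / 64 = 8 lanes
vl = min(AVL, VLMAX) = min(6, 8) = 6
bits (lane 0 leftmost): 11111100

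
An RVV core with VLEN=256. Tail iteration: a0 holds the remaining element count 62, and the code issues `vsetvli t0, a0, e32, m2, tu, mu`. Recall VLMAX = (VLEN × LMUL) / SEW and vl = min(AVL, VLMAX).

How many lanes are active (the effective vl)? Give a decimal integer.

VLMAX = (256 × 2) / 32 = 16 lanes
vl = min(AVL, VLMAX) = min(62, 16) = 16

vl = 16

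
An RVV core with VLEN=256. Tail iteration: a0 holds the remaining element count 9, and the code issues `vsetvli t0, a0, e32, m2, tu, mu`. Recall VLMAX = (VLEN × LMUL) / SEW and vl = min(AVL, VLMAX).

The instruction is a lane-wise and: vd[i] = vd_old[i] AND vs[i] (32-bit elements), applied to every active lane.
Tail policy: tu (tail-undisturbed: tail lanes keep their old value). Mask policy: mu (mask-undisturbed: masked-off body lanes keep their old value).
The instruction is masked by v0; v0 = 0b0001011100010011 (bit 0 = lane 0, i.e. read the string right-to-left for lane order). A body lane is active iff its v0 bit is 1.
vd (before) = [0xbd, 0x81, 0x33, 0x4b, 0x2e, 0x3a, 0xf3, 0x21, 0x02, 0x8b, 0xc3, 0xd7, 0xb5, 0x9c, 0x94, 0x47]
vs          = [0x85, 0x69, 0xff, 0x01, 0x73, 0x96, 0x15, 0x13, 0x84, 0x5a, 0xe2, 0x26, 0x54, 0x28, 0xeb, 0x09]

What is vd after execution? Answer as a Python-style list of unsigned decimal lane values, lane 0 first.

VLMAX = VLEN×LMUL/SEW = 256×2/32 = 16
vl = min(AVL, VLMAX) = min(9, 16) = 9
lane  0: and(0xbd,0x85) ⇒ 0x85
lane  1: and(0x81,0x69) ⇒ 0x01
lane  2: mask-off/keep ⇒ 0x33
lane  3: mask-off/keep ⇒ 0x4b
lane  4: and(0x2e,0x73) ⇒ 0x22
lane  5: mask-off/keep ⇒ 0x3a
lane  6: mask-off/keep ⇒ 0xf3
lane  7: mask-off/keep ⇒ 0x21
lane  8: and(0x02,0x84) ⇒ 0x00
lane  9: tail/keep ⇒ 0x8b
lane 10: tail/keep ⇒ 0xc3
lane 11: tail/keep ⇒ 0xd7
lane 12: tail/keep ⇒ 0xb5
lane 13: tail/keep ⇒ 0x9c
lane 14: tail/keep ⇒ 0x94
lane 15: tail/keep ⇒ 0x47

vd = [133, 1, 51, 75, 34, 58, 243, 33, 0, 139, 195, 215, 181, 156, 148, 71]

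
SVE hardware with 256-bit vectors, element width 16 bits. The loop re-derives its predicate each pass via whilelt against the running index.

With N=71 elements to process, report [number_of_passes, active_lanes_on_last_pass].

[iterations, last_vl] = [5, 7]

256-bit reg / 16-bit elem → 16 lanes
N=71: ⌈71/16⌉ = 5 iters; last vl = 71 − 4×16 = 7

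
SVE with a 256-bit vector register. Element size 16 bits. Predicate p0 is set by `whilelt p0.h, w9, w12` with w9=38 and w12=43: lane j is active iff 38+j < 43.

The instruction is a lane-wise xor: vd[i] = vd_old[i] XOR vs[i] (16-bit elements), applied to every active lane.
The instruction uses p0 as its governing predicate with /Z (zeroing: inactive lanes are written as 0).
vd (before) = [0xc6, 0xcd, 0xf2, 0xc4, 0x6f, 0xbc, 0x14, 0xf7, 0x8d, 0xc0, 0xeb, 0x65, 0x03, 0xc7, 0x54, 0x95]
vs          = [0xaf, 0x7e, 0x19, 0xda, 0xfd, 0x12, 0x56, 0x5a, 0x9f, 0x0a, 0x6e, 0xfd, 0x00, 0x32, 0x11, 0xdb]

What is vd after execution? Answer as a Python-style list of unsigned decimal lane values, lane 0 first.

vd = [105, 179, 235, 30, 146, 0, 0, 0, 0, 0, 0, 0, 0, 0, 0, 0]

lane count: 256 div 16 = 16
p0[j] = (38+j < 43); true for j=0..4 → 5 lanes set
vd[0] xor(0xc6,0xaf) -> 0x69
vd[1] xor(0xcd,0x7e) -> 0xb3
vd[2] xor(0xf2,0x19) -> 0xeb
vd[3] xor(0xc4,0xda) -> 0x1e
vd[4] xor(0x6f,0xfd) -> 0x92
vd[5] tail/zero -> 0x00
vd[6] tail/zero -> 0x00
vd[7] tail/zero -> 0x00
vd[8] tail/zero -> 0x00
vd[9] tail/zero -> 0x00
vd[10] tail/zero -> 0x00
vd[11] tail/zero -> 0x00
vd[12] tail/zero -> 0x00
vd[13] tail/zero -> 0x00
vd[14] tail/zero -> 0x00
vd[15] tail/zero -> 0x00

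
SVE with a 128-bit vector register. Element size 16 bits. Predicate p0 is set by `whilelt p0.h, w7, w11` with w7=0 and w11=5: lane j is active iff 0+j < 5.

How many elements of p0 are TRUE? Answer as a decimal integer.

vl = 5

128-bit reg / 16-bit elem → 8 lanes
p0[j] = (0+j < 5); true for j=0..4 → 5 lanes set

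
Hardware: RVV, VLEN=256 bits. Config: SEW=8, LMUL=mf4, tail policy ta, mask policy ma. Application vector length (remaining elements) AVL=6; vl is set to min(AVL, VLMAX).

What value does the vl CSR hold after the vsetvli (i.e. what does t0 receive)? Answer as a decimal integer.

VLMAX = VLEN×LMUL/SEW = 256×1/4/8 = 8
vl = min(AVL, VLMAX) = min(6, 8) = 6

vl = 6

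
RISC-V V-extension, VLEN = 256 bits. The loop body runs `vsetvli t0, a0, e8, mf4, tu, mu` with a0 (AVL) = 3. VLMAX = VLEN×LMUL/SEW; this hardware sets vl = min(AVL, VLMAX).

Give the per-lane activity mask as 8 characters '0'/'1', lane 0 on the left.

predicate = 11100000

VLMAX = VLEN×LMUL/SEW = 256×1/4/8 = 8
vl = min(AVL, VLMAX) = min(3, 8) = 3
bits (lane 0 leftmost): 11100000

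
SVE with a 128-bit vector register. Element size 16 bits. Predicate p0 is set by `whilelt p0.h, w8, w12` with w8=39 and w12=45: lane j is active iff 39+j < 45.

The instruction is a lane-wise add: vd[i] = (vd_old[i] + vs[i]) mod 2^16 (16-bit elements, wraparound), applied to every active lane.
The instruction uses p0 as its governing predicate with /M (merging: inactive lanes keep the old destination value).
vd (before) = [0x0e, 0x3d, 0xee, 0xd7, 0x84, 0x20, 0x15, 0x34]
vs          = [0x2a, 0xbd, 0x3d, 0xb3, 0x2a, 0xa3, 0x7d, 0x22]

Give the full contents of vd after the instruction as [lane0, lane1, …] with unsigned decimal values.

vd = [56, 250, 299, 394, 174, 195, 21, 52]

register lanes = 128/16 = 8
whilelt: lane j active iff 39+j < 45 → j < 6 → 6 active
  i=0: add(0x0e,0x2a) → 56
  i=1: add(0x3d,0xbd) → 250
  i=2: add(0xee,0x3d) → 299
  i=3: add(0xd7,0xb3) → 394
  i=4: add(0x84,0x2a) → 174
  i=5: add(0x20,0xa3) → 195
  i=6: tail/keep → 21
  i=7: tail/keep → 52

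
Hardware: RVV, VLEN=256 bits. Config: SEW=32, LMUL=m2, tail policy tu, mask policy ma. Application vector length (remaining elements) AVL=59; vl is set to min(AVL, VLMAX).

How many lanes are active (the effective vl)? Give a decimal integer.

vl = 16

VLMAX = VLEN×LMUL/SEW = 256×2/32 = 16
AVL=59 > VLMAX=16, so vl = 16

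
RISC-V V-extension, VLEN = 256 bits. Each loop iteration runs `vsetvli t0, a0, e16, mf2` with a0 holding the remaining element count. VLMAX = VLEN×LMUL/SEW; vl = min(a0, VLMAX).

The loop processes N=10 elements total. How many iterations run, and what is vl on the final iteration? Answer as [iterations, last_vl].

[iterations, last_vl] = [2, 2]

lanes per group: 256·1/2/16 = 8
N=10: ⌈10/8⌉ = 2 iters; last vl = 10 − 1×8 = 2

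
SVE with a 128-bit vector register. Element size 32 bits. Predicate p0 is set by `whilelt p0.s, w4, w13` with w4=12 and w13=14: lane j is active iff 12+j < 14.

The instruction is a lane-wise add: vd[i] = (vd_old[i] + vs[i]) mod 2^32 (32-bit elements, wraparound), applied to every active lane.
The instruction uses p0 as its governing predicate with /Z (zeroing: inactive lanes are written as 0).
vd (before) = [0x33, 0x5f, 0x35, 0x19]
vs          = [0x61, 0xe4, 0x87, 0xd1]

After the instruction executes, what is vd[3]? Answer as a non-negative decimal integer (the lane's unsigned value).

lane count: 128 div 32 = 4
active while 12+j < 14, i.e. j ∈ [0,2) capped at 4 ⇒ 2
  i=0: add(0x33,0x61) → 148
  i=1: add(0x5f,0xe4) → 323
  i=2: tail/zero → 0
  i=3: tail/zero → 0

vd[3] = 0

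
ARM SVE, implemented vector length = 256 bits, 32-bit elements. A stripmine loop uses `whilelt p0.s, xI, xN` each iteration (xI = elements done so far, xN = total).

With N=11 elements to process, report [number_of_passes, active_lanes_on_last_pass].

[iterations, last_vl] = [2, 3]

register lanes = 256/32 = 8
iterations = ceil(11/8) = 2; final-pass vl = 3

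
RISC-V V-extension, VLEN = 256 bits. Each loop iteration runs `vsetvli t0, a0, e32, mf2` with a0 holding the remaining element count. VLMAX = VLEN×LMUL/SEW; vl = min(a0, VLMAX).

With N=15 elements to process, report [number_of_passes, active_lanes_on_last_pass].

lanes per group: 256·1/2/32 = 4
iterations = ceil(15/4) = 4; final-pass vl = 3

[iterations, last_vl] = [4, 3]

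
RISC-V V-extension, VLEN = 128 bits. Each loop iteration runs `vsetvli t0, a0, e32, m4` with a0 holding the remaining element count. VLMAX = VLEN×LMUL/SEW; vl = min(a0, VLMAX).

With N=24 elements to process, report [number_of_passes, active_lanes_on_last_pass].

[iterations, last_vl] = [2, 8]

VLMAX = (128 × 4) / 32 = 16 lanes
24 elements at 16/iter → 2 passes, remainder 8 on the last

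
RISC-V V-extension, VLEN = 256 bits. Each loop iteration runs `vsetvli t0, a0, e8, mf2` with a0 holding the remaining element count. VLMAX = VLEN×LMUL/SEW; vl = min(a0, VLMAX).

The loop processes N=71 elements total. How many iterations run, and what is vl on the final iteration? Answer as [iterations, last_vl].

VLMAX = VLEN×LMUL/SEW = 256×1/2/8 = 16
71 elements at 16/iter → 5 passes, remainder 7 on the last

[iterations, last_vl] = [5, 7]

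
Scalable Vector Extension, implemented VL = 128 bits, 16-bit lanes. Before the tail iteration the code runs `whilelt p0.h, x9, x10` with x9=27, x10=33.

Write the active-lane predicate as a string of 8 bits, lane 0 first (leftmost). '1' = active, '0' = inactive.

predicate = 11111100

128-bit reg / 16-bit elem → 8 lanes
active while 27+j < 33, i.e. j ∈ [0,6) capped at 8 ⇒ 6
bits (lane 0 leftmost): 11111100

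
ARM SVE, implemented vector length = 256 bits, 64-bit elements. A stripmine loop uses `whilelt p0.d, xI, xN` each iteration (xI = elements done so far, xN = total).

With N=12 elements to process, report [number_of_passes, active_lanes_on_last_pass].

256-bit reg / 64-bit elem → 4 lanes
N=12: ⌈12/4⌉ = 3 iters; last vl = 12 − 2×4 = 4

[iterations, last_vl] = [3, 4]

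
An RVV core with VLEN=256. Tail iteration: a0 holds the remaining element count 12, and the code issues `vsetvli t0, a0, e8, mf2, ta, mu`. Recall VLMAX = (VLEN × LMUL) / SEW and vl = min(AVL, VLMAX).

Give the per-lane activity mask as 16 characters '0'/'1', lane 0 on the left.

VLMAX = (256 × 1/2) / 8 = 16 lanes
AVL=12 ≤ VLMAX=16, so vl = 12
bits (lane 0 leftmost): 1111111111110000

predicate = 1111111111110000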